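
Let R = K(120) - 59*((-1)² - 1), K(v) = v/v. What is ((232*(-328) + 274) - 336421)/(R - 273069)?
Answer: 21697/14372 ≈ 1.5097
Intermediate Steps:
K(v) = 1
R = 1 (R = 1 - 59*((-1)² - 1) = 1 - 59*(1 - 1) = 1 - 59*0 = 1 - 1*0 = 1 + 0 = 1)
((232*(-328) + 274) - 336421)/(R - 273069) = ((232*(-328) + 274) - 336421)/(1 - 273069) = ((-76096 + 274) - 336421)/(-273068) = (-75822 - 336421)*(-1/273068) = -412243*(-1/273068) = 21697/14372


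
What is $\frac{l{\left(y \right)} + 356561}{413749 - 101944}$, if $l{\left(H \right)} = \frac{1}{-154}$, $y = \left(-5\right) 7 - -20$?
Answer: $\frac{54910393}{48017970} \approx 1.1435$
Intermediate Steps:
$y = -15$ ($y = -35 + 20 = -15$)
$l{\left(H \right)} = - \frac{1}{154}$
$\frac{l{\left(y \right)} + 356561}{413749 - 101944} = \frac{- \frac{1}{154} + 356561}{413749 - 101944} = \frac{54910393}{154 \cdot 311805} = \frac{54910393}{154} \cdot \frac{1}{311805} = \frac{54910393}{48017970}$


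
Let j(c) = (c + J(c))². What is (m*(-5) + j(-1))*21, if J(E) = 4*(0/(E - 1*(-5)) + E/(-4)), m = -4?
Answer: 420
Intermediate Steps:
J(E) = -E (J(E) = 4*(0/(E + 5) + E*(-¼)) = 4*(0/(5 + E) - E/4) = 4*(0 - E/4) = 4*(-E/4) = -E)
j(c) = 0 (j(c) = (c - c)² = 0² = 0)
(m*(-5) + j(-1))*21 = (-4*(-5) + 0)*21 = (20 + 0)*21 = 20*21 = 420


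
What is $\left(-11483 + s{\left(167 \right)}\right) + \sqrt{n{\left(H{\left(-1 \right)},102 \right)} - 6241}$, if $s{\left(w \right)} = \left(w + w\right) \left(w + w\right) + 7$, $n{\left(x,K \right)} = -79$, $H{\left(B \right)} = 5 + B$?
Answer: $100080 + 4 i \sqrt{395} \approx 1.0008 \cdot 10^{5} + 79.498 i$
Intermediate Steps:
$s{\left(w \right)} = 7 + 4 w^{2}$ ($s{\left(w \right)} = 2 w 2 w + 7 = 4 w^{2} + 7 = 7 + 4 w^{2}$)
$\left(-11483 + s{\left(167 \right)}\right) + \sqrt{n{\left(H{\left(-1 \right)},102 \right)} - 6241} = \left(-11483 + \left(7 + 4 \cdot 167^{2}\right)\right) + \sqrt{-79 - 6241} = \left(-11483 + \left(7 + 4 \cdot 27889\right)\right) + \sqrt{-6320} = \left(-11483 + \left(7 + 111556\right)\right) + 4 i \sqrt{395} = \left(-11483 + 111563\right) + 4 i \sqrt{395} = 100080 + 4 i \sqrt{395}$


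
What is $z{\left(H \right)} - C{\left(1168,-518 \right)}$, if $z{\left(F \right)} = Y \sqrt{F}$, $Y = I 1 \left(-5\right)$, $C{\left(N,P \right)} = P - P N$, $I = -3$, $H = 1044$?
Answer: $-604506 + 90 \sqrt{29} \approx -6.0402 \cdot 10^{5}$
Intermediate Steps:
$C{\left(N,P \right)} = P - N P$
$Y = 15$ ($Y = \left(-3\right) 1 \left(-5\right) = \left(-3\right) \left(-5\right) = 15$)
$z{\left(F \right)} = 15 \sqrt{F}$
$z{\left(H \right)} - C{\left(1168,-518 \right)} = 15 \sqrt{1044} - - 518 \left(1 - 1168\right) = 15 \cdot 6 \sqrt{29} - - 518 \left(1 - 1168\right) = 90 \sqrt{29} - \left(-518\right) \left(-1167\right) = 90 \sqrt{29} - 604506 = -604506 + 90 \sqrt{29}$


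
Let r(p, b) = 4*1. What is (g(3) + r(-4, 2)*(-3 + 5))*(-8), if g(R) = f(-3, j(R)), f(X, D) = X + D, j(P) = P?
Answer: -64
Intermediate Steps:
r(p, b) = 4
f(X, D) = D + X
g(R) = -3 + R (g(R) = R - 3 = -3 + R)
(g(3) + r(-4, 2)*(-3 + 5))*(-8) = ((-3 + 3) + 4*(-3 + 5))*(-8) = (0 + 4*2)*(-8) = (0 + 8)*(-8) = 8*(-8) = -64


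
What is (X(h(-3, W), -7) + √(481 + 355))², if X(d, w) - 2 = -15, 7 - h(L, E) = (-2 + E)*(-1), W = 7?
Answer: 1005 - 52*√209 ≈ 253.24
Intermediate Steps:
h(L, E) = 5 + E (h(L, E) = 7 - (-2 + E)*(-1) = 7 - (2 - E) = 7 + (-2 + E) = 5 + E)
X(d, w) = -13 (X(d, w) = 2 - 15 = -13)
(X(h(-3, W), -7) + √(481 + 355))² = (-13 + √(481 + 355))² = (-13 + √836)² = (-13 + 2*√209)²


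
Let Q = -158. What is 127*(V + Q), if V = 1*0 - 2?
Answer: -20320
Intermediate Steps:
V = -2 (V = 0 - 2 = -2)
127*(V + Q) = 127*(-2 - 158) = 127*(-160) = -20320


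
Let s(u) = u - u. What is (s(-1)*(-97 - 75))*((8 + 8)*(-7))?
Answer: 0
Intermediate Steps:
s(u) = 0
(s(-1)*(-97 - 75))*((8 + 8)*(-7)) = (0*(-97 - 75))*((8 + 8)*(-7)) = (0*(-172))*(16*(-7)) = 0*(-112) = 0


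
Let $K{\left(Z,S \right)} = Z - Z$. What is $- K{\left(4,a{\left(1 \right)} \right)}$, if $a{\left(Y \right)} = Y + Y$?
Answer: $0$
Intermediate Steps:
$a{\left(Y \right)} = 2 Y$
$K{\left(Z,S \right)} = 0$
$- K{\left(4,a{\left(1 \right)} \right)} = \left(-1\right) 0 = 0$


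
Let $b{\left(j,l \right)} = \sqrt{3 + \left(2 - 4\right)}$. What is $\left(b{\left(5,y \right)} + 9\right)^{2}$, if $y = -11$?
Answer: $100$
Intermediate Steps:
$b{\left(j,l \right)} = 1$ ($b{\left(j,l \right)} = \sqrt{3 - 2} = \sqrt{1} = 1$)
$\left(b{\left(5,y \right)} + 9\right)^{2} = \left(1 + 9\right)^{2} = 10^{2} = 100$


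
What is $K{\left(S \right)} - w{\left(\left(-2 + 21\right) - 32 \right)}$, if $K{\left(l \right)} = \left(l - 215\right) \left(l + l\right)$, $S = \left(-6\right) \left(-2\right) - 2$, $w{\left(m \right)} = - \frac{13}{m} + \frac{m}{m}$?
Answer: $-4102$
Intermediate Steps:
$w{\left(m \right)} = 1 - \frac{13}{m}$ ($w{\left(m \right)} = - \frac{13}{m} + 1 = 1 - \frac{13}{m}$)
$S = 10$ ($S = 12 - 2 = 10$)
$K{\left(l \right)} = 2 l \left(-215 + l\right)$ ($K{\left(l \right)} = \left(-215 + l\right) 2 l = 2 l \left(-215 + l\right)$)
$K{\left(S \right)} - w{\left(\left(-2 + 21\right) - 32 \right)} = 2 \cdot 10 \left(-215 + 10\right) - \frac{-13 + \left(\left(-2 + 21\right) - 32\right)}{\left(-2 + 21\right) - 32} = 2 \cdot 10 \left(-205\right) - \frac{-13 + \left(19 - 32\right)}{19 - 32} = -4100 - \frac{-13 - 13}{-13} = -4100 - \left(- \frac{1}{13}\right) \left(-26\right) = -4100 - 2 = -4102$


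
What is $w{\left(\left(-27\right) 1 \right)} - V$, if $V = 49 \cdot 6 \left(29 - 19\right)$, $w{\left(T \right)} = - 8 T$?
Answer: $-2724$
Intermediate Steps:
$V = 2940$ ($V = 294 \cdot 10 = 2940$)
$w{\left(\left(-27\right) 1 \right)} - V = - 8 \left(\left(-27\right) 1\right) - 2940 = \left(-8\right) \left(-27\right) - 2940 = 216 - 2940 = -2724$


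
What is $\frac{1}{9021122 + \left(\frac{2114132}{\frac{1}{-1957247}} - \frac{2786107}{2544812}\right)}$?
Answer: $- \frac{2544812}{10530099941449701491} \approx -2.4167 \cdot 10^{-13}$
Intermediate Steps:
$\frac{1}{9021122 + \left(\frac{2114132}{\frac{1}{-1957247}} - \frac{2786107}{2544812}\right)} = \frac{1}{9021122 + \left(\frac{2114132}{- \frac{1}{1957247}} - \frac{2786107}{2544812}\right)} = \frac{1}{9021122 + \left(2114132 \left(-1957247\right) - \frac{2786107}{2544812}\right)} = \frac{1}{9021122 - \frac{10530122898509220555}{2544812}} = \frac{1}{- \frac{10530099941449701491}{2544812}} = - \frac{2544812}{10530099941449701491}$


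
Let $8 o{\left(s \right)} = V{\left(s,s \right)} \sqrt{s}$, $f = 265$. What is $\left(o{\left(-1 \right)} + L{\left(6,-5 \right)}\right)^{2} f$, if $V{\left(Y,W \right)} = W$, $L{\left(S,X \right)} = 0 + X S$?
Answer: $\frac{15263735}{64} + \frac{3975 i}{2} \approx 2.385 \cdot 10^{5} + 1987.5 i$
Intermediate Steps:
$L{\left(S,X \right)} = S X$ ($L{\left(S,X \right)} = 0 + S X = S X$)
$o{\left(s \right)} = \frac{s^{\frac{3}{2}}}{8}$ ($o{\left(s \right)} = \frac{s \sqrt{s}}{8} = \frac{s^{\frac{3}{2}}}{8}$)
$\left(o{\left(-1 \right)} + L{\left(6,-5 \right)}\right)^{2} f = \left(\frac{\left(-1\right)^{\frac{3}{2}}}{8} + 6 \left(-5\right)\right)^{2} \cdot 265 = \left(\frac{\left(-1\right) i}{8} - 30\right)^{2} \cdot 265 = \left(- \frac{i}{8} - 30\right)^{2} \cdot 265 = \left(-30 - \frac{i}{8}\right)^{2} \cdot 265 = 265 \left(-30 - \frac{i}{8}\right)^{2}$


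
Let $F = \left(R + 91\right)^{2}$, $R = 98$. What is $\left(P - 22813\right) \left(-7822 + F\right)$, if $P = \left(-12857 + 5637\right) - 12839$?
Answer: $-1196085928$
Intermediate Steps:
$P = -20059$ ($P = -7220 - 12839 = -20059$)
$F = 35721$ ($F = \left(98 + 91\right)^{2} = 189^{2} = 35721$)
$\left(P - 22813\right) \left(-7822 + F\right) = \left(-20059 - 22813\right) \left(-7822 + 35721\right) = \left(-42872\right) 27899 = -1196085928$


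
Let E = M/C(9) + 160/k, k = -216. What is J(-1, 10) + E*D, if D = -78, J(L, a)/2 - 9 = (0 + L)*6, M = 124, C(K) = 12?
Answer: -6680/9 ≈ -742.22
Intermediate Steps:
J(L, a) = 18 + 12*L (J(L, a) = 18 + 2*((0 + L)*6) = 18 + 2*(L*6) = 18 + 2*(6*L) = 18 + 12*L)
E = 259/27 (E = 124/12 + 160/(-216) = 124*(1/12) + 160*(-1/216) = 31/3 - 20/27 = 259/27 ≈ 9.5926)
J(-1, 10) + E*D = (18 + 12*(-1)) + (259/27)*(-78) = (18 - 12) - 6734/9 = 6 - 6734/9 = -6680/9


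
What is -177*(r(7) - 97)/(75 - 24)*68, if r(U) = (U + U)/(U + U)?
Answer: 22656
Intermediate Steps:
r(U) = 1 (r(U) = (2*U)/((2*U)) = (2*U)*(1/(2*U)) = 1)
-177*(r(7) - 97)/(75 - 24)*68 = -177*(1 - 97)/(75 - 24)*68 = -(-16992)/51*68 = -177*(-32/17)*68 = (5664/17)*68 = 22656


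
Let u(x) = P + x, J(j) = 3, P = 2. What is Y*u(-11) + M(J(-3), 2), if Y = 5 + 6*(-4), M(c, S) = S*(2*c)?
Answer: 183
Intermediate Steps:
M(c, S) = 2*S*c
Y = -19 (Y = 5 - 24 = -19)
u(x) = 2 + x
Y*u(-11) + M(J(-3), 2) = -19*(2 - 11) + 2*2*3 = -19*(-9) + 12 = 171 + 12 = 183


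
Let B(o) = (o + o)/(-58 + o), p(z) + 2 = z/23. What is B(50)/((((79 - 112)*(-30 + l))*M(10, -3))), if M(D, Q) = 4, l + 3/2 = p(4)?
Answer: -575/202356 ≈ -0.0028415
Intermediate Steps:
p(z) = -2 + z/23
l = -153/46 (l = -3/2 + (-2 + (1/23)*4) = -3/2 + (-2 + 4/23) = -3/2 - 42/23 = -153/46 ≈ -3.3261)
B(o) = 2*o/(-58 + o) (B(o) = (2*o)/(-58 + o) = 2*o/(-58 + o))
B(50)/((((79 - 112)*(-30 + l))*M(10, -3))) = (2*50/(-58 + 50))/((((79 - 112)*(-30 - 153/46))*4)) = (2*50/(-8))/((-33*(-1533/46)*4)) = (2*50*(-1/8))/(((50589/46)*4)) = -25/(2*101178/23) = -25/2*23/101178 = -575/202356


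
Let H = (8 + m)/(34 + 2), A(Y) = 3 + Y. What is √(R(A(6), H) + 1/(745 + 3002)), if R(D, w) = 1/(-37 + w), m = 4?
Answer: I*√4587864270/412170 ≈ 0.16433*I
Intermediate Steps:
H = ⅓ (H = (8 + 4)/(34 + 2) = 12/36 = 12*(1/36) = ⅓ ≈ 0.33333)
√(R(A(6), H) + 1/(745 + 3002)) = √(1/(-37 + ⅓) + 1/(745 + 3002)) = √(1/(-110/3) + 1/3747) = √(-3/110 + 1/3747) = √(-11131/412170) = I*√4587864270/412170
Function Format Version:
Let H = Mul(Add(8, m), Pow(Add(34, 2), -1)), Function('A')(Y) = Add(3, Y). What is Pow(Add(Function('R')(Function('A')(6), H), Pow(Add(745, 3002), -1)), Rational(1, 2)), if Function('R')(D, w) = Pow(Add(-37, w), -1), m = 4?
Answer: Mul(Rational(1, 412170), I, Pow(4587864270, Rational(1, 2))) ≈ Mul(0.16433, I)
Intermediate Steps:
H = Rational(1, 3) (H = Mul(Add(8, 4), Pow(Add(34, 2), -1)) = Mul(12, Pow(36, -1)) = Mul(12, Rational(1, 36)) = Rational(1, 3) ≈ 0.33333)
Pow(Add(Function('R')(Function('A')(6), H), Pow(Add(745, 3002), -1)), Rational(1, 2)) = Pow(Add(Pow(Add(-37, Rational(1, 3)), -1), Pow(Add(745, 3002), -1)), Rational(1, 2)) = Pow(Add(Pow(Rational(-110, 3), -1), Pow(3747, -1)), Rational(1, 2)) = Pow(Add(Rational(-3, 110), Rational(1, 3747)), Rational(1, 2)) = Pow(Rational(-11131, 412170), Rational(1, 2)) = Mul(Rational(1, 412170), I, Pow(4587864270, Rational(1, 2)))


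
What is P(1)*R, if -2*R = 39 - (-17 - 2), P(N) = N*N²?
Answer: -29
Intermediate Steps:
P(N) = N³
R = -29 (R = -(39 - (-17 - 2))/2 = -(39 - 1*(-19))/2 = -(39 + 19)/2 = -½*58 = -29)
P(1)*R = 1³*(-29) = 1*(-29) = -29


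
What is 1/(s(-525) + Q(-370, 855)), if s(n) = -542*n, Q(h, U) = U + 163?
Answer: 1/285568 ≈ 3.5018e-6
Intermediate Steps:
Q(h, U) = 163 + U
1/(s(-525) + Q(-370, 855)) = 1/(-542*(-525) + (163 + 855)) = 1/(284550 + 1018) = 1/285568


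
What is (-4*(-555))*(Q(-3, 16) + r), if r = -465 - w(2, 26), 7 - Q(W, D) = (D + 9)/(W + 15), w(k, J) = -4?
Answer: -1012505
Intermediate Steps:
Q(W, D) = 7 - (9 + D)/(15 + W) (Q(W, D) = 7 - (D + 9)/(W + 15) = 7 - (9 + D)/(15 + W))
r = -461 (r = -465 - 1*(-4) = -465 + 4 = -461)
(-4*(-555))*(Q(-3, 16) + r) = (-4*(-555))*((96 - 1*16 + 7*(-3))/(15 - 3) - 461) = 2220*((96 - 16 - 21)/12 - 461) = 2220*((1/12)*59 - 461) = 2220*(59/12 - 461) = 2220*(-5473/12) = -1012505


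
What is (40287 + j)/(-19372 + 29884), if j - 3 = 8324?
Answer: 24307/5256 ≈ 4.6246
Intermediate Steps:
j = 8327 (j = 3 + 8324 = 8327)
(40287 + j)/(-19372 + 29884) = (40287 + 8327)/(-19372 + 29884) = 48614/10512 = 48614*(1/10512) = 24307/5256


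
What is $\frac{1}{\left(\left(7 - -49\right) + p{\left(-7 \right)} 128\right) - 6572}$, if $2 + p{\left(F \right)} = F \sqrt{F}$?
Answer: $\frac{i}{4 \left(- 1693 i + 224 \sqrt{7}\right)} \approx -0.00013155 + 4.6049 \cdot 10^{-5} i$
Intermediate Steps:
$p{\left(F \right)} = -2 + F^{\frac{3}{2}}$ ($p{\left(F \right)} = -2 + F \sqrt{F} = -2 + F^{\frac{3}{2}}$)
$\frac{1}{\left(\left(7 - -49\right) + p{\left(-7 \right)} 128\right) - 6572} = \frac{1}{\left(\left(7 - -49\right) + \left(-2 + \left(-7\right)^{\frac{3}{2}}\right) 128\right) - 6572} = \frac{1}{\left(\left(7 + 49\right) + \left(-2 - 7 i \sqrt{7}\right) 128\right) - 6572} = \frac{1}{\left(56 - \left(256 + 896 i \sqrt{7}\right)\right) - 6572} = \frac{1}{\left(-200 - 896 i \sqrt{7}\right) - 6572} = \frac{1}{-6772 - 896 i \sqrt{7}}$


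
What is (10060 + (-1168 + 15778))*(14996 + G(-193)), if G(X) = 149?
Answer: 373627150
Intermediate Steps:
(10060 + (-1168 + 15778))*(14996 + G(-193)) = (10060 + (-1168 + 15778))*(14996 + 149) = (10060 + 14610)*15145 = 24670*15145 = 373627150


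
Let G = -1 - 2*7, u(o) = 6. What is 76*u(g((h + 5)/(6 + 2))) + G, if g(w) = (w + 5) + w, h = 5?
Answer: 441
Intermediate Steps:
g(w) = 5 + 2*w (g(w) = (5 + w) + w = 5 + 2*w)
G = -15 (G = -1 - 14 = -15)
76*u(g((h + 5)/(6 + 2))) + G = 76*6 - 15 = 456 - 15 = 441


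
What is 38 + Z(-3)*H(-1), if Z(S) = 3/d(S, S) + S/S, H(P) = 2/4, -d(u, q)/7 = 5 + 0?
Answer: 1346/35 ≈ 38.457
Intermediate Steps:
d(u, q) = -35 (d(u, q) = -7*(5 + 0) = -7*5 = -35)
H(P) = ½ (H(P) = 2*(¼) = ½)
Z(S) = 32/35 (Z(S) = 3/(-35) + S/S = 3*(-1/35) + 1 = -3/35 + 1 = 32/35)
38 + Z(-3)*H(-1) = 38 + (32/35)*(½) = 38 + 16/35 = 1346/35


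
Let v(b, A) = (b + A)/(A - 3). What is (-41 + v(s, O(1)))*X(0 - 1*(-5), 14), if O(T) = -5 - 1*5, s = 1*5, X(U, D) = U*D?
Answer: -36960/13 ≈ -2843.1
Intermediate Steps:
X(U, D) = D*U
s = 5
O(T) = -10 (O(T) = -5 - 5 = -10)
v(b, A) = (A + b)/(-3 + A)
(-41 + v(s, O(1)))*X(0 - 1*(-5), 14) = (-41 + (-10 + 5)/(-3 - 10))*(14*(0 - 1*(-5))) = (-41 - 5/(-13))*(14*(0 + 5)) = (-41 - 1/13*(-5))*(14*5) = (-41 + 5/13)*70 = -528/13*70 = -36960/13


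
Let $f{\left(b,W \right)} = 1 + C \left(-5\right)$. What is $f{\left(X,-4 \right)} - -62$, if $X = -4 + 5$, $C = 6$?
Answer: $33$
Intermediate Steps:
$X = 1$
$f{\left(b,W \right)} = -29$ ($f{\left(b,W \right)} = 1 + 6 \left(-5\right) = 1 - 30 = -29$)
$f{\left(X,-4 \right)} - -62 = -29 - -62 = -29 + 62 = 33$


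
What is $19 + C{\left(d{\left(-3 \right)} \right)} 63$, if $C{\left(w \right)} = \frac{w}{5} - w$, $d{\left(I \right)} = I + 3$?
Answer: $19$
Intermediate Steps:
$d{\left(I \right)} = 3 + I$
$C{\left(w \right)} = - \frac{4 w}{5}$ ($C{\left(w \right)} = w \frac{1}{5} - w = \frac{w}{5} - w = - \frac{4 w}{5}$)
$19 + C{\left(d{\left(-3 \right)} \right)} 63 = 19 + - \frac{4 \left(3 - 3\right)}{5} \cdot 63 = 19 + \left(- \frac{4}{5}\right) 0 \cdot 63 = 19 + 0 \cdot 63 = 19 + 0 = 19$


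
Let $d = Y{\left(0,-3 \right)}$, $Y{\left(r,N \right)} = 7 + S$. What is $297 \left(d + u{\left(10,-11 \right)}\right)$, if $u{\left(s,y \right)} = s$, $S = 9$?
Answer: $7722$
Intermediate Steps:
$Y{\left(r,N \right)} = 16$ ($Y{\left(r,N \right)} = 7 + 9 = 16$)
$d = 16$
$297 \left(d + u{\left(10,-11 \right)}\right) = 297 \left(16 + 10\right) = 297 \cdot 26 = 7722$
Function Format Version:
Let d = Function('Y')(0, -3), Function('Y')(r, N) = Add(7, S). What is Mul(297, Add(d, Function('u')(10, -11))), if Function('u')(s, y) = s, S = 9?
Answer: 7722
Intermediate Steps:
Function('Y')(r, N) = 16 (Function('Y')(r, N) = Add(7, 9) = 16)
d = 16
Mul(297, Add(d, Function('u')(10, -11))) = Mul(297, Add(16, 10)) = Mul(297, 26) = 7722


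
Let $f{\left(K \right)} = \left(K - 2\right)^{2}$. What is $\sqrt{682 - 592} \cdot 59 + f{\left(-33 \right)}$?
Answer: $1225 + 177 \sqrt{10} \approx 1784.7$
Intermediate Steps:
$f{\left(K \right)} = \left(-2 + K\right)^{2}$
$\sqrt{682 - 592} \cdot 59 + f{\left(-33 \right)} = \sqrt{682 - 592} \cdot 59 + \left(-2 - 33\right)^{2} = \sqrt{90} \cdot 59 + \left(-35\right)^{2} = 3 \sqrt{10} \cdot 59 + 1225 = 177 \sqrt{10} + 1225 = 1225 + 177 \sqrt{10}$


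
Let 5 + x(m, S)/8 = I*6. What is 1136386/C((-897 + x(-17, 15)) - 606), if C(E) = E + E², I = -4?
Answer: 568193/1504245 ≈ 0.37773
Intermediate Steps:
x(m, S) = -232 (x(m, S) = -40 + 8*(-4*6) = -40 + 8*(-24) = -40 - 192 = -232)
1136386/C((-897 + x(-17, 15)) - 606) = 1136386/((((-897 - 232) - 606)*(1 + ((-897 - 232) - 606)))) = 1136386/(((-1129 - 606)*(1 + (-1129 - 606)))) = 1136386/((-1735*(1 - 1735))) = 1136386/((-1735*(-1734))) = 1136386/3008490 = 1136386*(1/3008490) = 568193/1504245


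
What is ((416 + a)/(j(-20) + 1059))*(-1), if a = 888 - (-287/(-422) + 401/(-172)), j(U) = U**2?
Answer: -47384697/52950028 ≈ -0.89489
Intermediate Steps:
a = 32287225/36292 (a = 888 - (-287*(-1/422) + 401*(-1/172)) = 888 - (287/422 - 401/172) = 888 - 1*(-59929/36292) = 888 + 59929/36292 = 32287225/36292 ≈ 889.65)
((416 + a)/(j(-20) + 1059))*(-1) = ((416 + 32287225/36292)/((-20)**2 + 1059))*(-1) = (47384697/(36292*(400 + 1059)))*(-1) = ((47384697/36292)/1459)*(-1) = ((47384697/36292)*(1/1459))*(-1) = (47384697/52950028)*(-1) = -47384697/52950028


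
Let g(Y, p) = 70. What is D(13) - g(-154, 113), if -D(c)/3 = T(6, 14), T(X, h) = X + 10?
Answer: -118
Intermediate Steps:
T(X, h) = 10 + X
D(c) = -48 (D(c) = -3*(10 + 6) = -3*16 = -48)
D(13) - g(-154, 113) = -48 - 1*70 = -48 - 70 = -118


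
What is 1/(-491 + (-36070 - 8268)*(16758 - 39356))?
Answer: 1/1001949633 ≈ 9.9805e-10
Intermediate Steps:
1/(-491 + (-36070 - 8268)*(16758 - 39356)) = 1/(-491 - 44338*(-22598)) = 1/(-491 + 1001950124) = 1/1001949633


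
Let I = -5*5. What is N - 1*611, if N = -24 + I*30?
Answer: -1385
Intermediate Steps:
I = -25
N = -774 (N = -24 - 25*30 = -24 - 750 = -774)
N - 1*611 = -774 - 1*611 = -774 - 611 = -1385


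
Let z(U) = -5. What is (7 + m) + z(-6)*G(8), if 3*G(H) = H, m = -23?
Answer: -88/3 ≈ -29.333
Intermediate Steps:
G(H) = H/3
(7 + m) + z(-6)*G(8) = (7 - 23) - 5*8/3 = -16 - 5*8/3 = -16 - 40/3 = -88/3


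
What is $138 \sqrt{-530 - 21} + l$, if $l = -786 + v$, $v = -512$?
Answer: $-1298 + 138 i \sqrt{551} \approx -1298.0 + 3239.3 i$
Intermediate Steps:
$l = -1298$ ($l = -786 - 512 = -1298$)
$138 \sqrt{-530 - 21} + l = 138 \sqrt{-530 - 21} - 1298 = 138 \sqrt{-551} - 1298 = 138 i \sqrt{551} - 1298 = -1298 + 138 i \sqrt{551}$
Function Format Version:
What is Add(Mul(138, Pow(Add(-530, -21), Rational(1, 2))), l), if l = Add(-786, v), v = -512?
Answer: Add(-1298, Mul(138, I, Pow(551, Rational(1, 2)))) ≈ Add(-1298.0, Mul(3239.3, I))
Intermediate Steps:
l = -1298 (l = Add(-786, -512) = -1298)
Add(Mul(138, Pow(Add(-530, -21), Rational(1, 2))), l) = Add(Mul(138, Pow(Add(-530, -21), Rational(1, 2))), -1298) = Add(Mul(138, Pow(-551, Rational(1, 2))), -1298) = Add(Mul(138, Mul(I, Pow(551, Rational(1, 2)))), -1298) = Add(Mul(138, I, Pow(551, Rational(1, 2))), -1298) = Add(-1298, Mul(138, I, Pow(551, Rational(1, 2))))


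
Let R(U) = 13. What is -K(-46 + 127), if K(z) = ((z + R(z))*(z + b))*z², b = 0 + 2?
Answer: -51188922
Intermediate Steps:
b = 2
K(z) = z²*(2 + z)*(13 + z) (K(z) = ((z + 13)*(z + 2))*z² = ((13 + z)*(2 + z))*z² = ((2 + z)*(13 + z))*z² = z²*(2 + z)*(13 + z))
-K(-46 + 127) = -(-46 + 127)²*(26 + (-46 + 127)² + 15*(-46 + 127)) = -81²*(26 + 81² + 15*81) = -6561*(26 + 6561 + 1215) = -6561*7802 = -1*51188922 = -51188922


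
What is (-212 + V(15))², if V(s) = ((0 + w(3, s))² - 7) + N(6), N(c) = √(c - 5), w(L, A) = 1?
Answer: 47089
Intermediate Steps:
N(c) = √(-5 + c)
V(s) = -5 (V(s) = ((0 + 1)² - 7) + √(-5 + 6) = (1² - 7) + √1 = (1 - 7) + 1 = -6 + 1 = -5)
(-212 + V(15))² = (-212 - 5)² = (-217)² = 47089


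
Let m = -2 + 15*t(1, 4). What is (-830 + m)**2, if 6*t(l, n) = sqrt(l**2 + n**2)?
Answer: 2769321/4 - 4160*sqrt(17) ≈ 6.7518e+5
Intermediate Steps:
t(l, n) = sqrt(l**2 + n**2)/6
m = -2 + 5*sqrt(17)/2 (m = -2 + 15*(sqrt(1**2 + 4**2)/6) = -2 + 15*(sqrt(1 + 16)/6) = -2 + 15*(sqrt(17)/6) = -2 + 5*sqrt(17)/2 ≈ 8.3078)
(-830 + m)**2 = (-830 + (-2 + 5*sqrt(17)/2))**2 = (-832 + 5*sqrt(17)/2)**2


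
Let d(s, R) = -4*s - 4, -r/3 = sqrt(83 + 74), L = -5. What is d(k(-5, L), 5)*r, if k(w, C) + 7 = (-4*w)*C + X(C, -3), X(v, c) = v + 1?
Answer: -1320*sqrt(157) ≈ -16540.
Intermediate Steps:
X(v, c) = 1 + v
k(w, C) = -6 + C - 4*C*w (k(w, C) = -7 + ((-4*w)*C + (1 + C)) = -7 + (-4*C*w + (1 + C)) = -7 + (1 + C - 4*C*w) = -6 + C - 4*C*w)
r = -3*sqrt(157) (r = -3*sqrt(83 + 74) = -3*sqrt(157) ≈ -37.590)
d(s, R) = -4 - 4*s
d(k(-5, L), 5)*r = (-4 - 4*(-6 - 5 - 4*(-5)*(-5)))*(-3*sqrt(157)) = (-4 - 4*(-6 - 5 - 100))*(-3*sqrt(157)) = (-4 - 4*(-111))*(-3*sqrt(157)) = (-4 + 444)*(-3*sqrt(157)) = 440*(-3*sqrt(157)) = -1320*sqrt(157)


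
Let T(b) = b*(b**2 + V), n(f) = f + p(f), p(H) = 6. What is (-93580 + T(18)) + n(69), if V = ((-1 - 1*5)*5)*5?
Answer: -90373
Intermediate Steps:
V = -150 (V = ((-1 - 5)*5)*5 = -6*5*5 = -30*5 = -150)
n(f) = 6 + f (n(f) = f + 6 = 6 + f)
T(b) = b*(-150 + b**2) (T(b) = b*(b**2 - 150) = b*(-150 + b**2))
(-93580 + T(18)) + n(69) = (-93580 + 18*(-150 + 18**2)) + (6 + 69) = (-93580 + 18*(-150 + 324)) + 75 = (-93580 + 18*174) + 75 = (-93580 + 3132) + 75 = -90448 + 75 = -90373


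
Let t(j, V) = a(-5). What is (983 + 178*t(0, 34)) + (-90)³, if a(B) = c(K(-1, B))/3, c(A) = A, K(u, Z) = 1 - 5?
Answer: -2184763/3 ≈ -7.2825e+5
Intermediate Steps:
K(u, Z) = -4
a(B) = -4/3
t(j, V) = -4/3
(983 + 178*t(0, 34)) + (-90)³ = (983 + 178*(-4/3)) + (-90)³ = (983 - 712/3) - 729000 = 2237/3 - 729000 = -2184763/3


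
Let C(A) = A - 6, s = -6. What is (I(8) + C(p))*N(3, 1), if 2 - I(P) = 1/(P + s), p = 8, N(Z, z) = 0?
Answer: 0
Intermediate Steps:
C(A) = -6 + A
I(P) = 2 - 1/(-6 + P) (I(P) = 2 - 1/(P - 6) = 2 - 1/(-6 + P))
(I(8) + C(p))*N(3, 1) = ((-13 + 2*8)/(-6 + 8) + (-6 + 8))*0 = ((-13 + 16)/2 + 2)*0 = ((½)*3 + 2)*0 = (3/2 + 2)*0 = (7/2)*0 = 0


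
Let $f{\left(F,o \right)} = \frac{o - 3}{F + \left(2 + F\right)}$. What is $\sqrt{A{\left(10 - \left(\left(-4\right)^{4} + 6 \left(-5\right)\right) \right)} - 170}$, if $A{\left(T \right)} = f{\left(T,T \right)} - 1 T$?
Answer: $\frac{\sqrt{8599570}}{430} \approx 6.8198$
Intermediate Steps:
$f{\left(F,o \right)} = \frac{-3 + o}{2 + 2 F}$
$A{\left(T \right)} = - T + \frac{-3 + T}{2 \left(1 + T\right)}$ ($A{\left(T \right)} = \frac{-3 + T}{2 \left(1 + T\right)} - 1 T = \frac{-3 + T}{2 \left(1 + T\right)} - T = - T + \frac{-3 + T}{2 \left(1 + T\right)}$)
$\sqrt{A{\left(10 - \left(\left(-4\right)^{4} + 6 \left(-5\right)\right) \right)} - 170} = \sqrt{\frac{-3 + \left(10 - \left(\left(-4\right)^{4} + 6 \left(-5\right)\right)\right) - 2 \left(10 - \left(\left(-4\right)^{4} + 6 \left(-5\right)\right)\right) \left(1 + \left(10 - \left(\left(-4\right)^{4} + 6 \left(-5\right)\right)\right)\right)}{2 \left(1 + \left(10 - \left(\left(-4\right)^{4} + 6 \left(-5\right)\right)\right)\right)} - 170} = \sqrt{\frac{-3 + \left(10 - \left(256 - 30\right)\right) - 2 \left(10 - \left(256 - 30\right)\right) \left(1 + \left(10 - \left(256 - 30\right)\right)\right)}{2 \left(1 + \left(10 - \left(256 - 30\right)\right)\right)} - 170} = \sqrt{\frac{-3 + \left(10 - 226\right) - 2 \left(10 - 226\right) \left(1 + \left(10 - 226\right)\right)}{2 \left(1 + \left(10 - 226\right)\right)} - 170} = \sqrt{\frac{-3 - 216 - - 432 \left(1 - 216\right)}{2 \left(1 - 216\right)} - 170} = \sqrt{\frac{-3 - 216 - \left(-432\right) \left(-215\right)}{2 \left(-215\right)} - 170} = \sqrt{\frac{1}{2} \left(- \frac{1}{215}\right) \left(-3 - 216 - 92880\right) - 170} = \sqrt{\frac{1}{2} \left(- \frac{1}{215}\right) \left(-93099\right) - 170} = \sqrt{\frac{93099}{430} - 170} = \sqrt{\frac{19999}{430}} = \frac{\sqrt{8599570}}{430}$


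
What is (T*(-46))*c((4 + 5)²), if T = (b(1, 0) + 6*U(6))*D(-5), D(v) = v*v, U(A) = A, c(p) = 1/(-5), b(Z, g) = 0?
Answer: 8280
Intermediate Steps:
c(p) = -⅕
D(v) = v²
T = 900 (T = (0 + 6*6)*(-5)² = (0 + 36)*25 = 36*25 = 900)
(T*(-46))*c((4 + 5)²) = (900*(-46))*(-⅕) = -41400*(-⅕) = 8280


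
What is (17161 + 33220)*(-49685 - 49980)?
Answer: -5021222365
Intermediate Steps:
(17161 + 33220)*(-49685 - 49980) = 50381*(-99665) = -5021222365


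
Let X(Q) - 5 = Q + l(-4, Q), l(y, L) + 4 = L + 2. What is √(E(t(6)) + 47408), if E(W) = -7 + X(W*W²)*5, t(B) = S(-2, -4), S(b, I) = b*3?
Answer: 2*√11314 ≈ 212.73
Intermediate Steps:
S(b, I) = 3*b
t(B) = -6 (t(B) = 3*(-2) = -6)
l(y, L) = -2 + L (l(y, L) = -4 + (L + 2) = -4 + (2 + L) = -2 + L)
X(Q) = 3 + 2*Q (X(Q) = 5 + (Q + (-2 + Q)) = 5 + (-2 + 2*Q) = 3 + 2*Q)
E(W) = 8 + 10*W³ (E(W) = -7 + (3 + 2*(W*W²))*5 = -7 + (3 + 2*W³)*5 = -7 + (15 + 10*W³) = 8 + 10*W³)
√(E(t(6)) + 47408) = √((8 + 10*(-6)³) + 47408) = √((8 + 10*(-216)) + 47408) = √((8 - 2160) + 47408) = √(-2152 + 47408) = √45256 = 2*√11314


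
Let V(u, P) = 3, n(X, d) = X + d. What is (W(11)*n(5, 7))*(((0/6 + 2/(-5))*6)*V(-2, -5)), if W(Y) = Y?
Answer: -4752/5 ≈ -950.40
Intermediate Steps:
(W(11)*n(5, 7))*(((0/6 + 2/(-5))*6)*V(-2, -5)) = (11*(5 + 7))*(((0/6 + 2/(-5))*6)*3) = (11*12)*(((0*(⅙) + 2*(-⅕))*6)*3) = 132*(((0 - ⅖)*6)*3) = 132*(-⅖*6*3) = 132*(-12/5*3) = 132*(-36/5) = -4752/5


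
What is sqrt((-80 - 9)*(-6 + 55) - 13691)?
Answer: 2*I*sqrt(4513) ≈ 134.36*I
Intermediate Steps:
sqrt((-80 - 9)*(-6 + 55) - 13691) = sqrt(-89*49 - 13691) = sqrt(-4361 - 13691) = sqrt(-18052) = 2*I*sqrt(4513)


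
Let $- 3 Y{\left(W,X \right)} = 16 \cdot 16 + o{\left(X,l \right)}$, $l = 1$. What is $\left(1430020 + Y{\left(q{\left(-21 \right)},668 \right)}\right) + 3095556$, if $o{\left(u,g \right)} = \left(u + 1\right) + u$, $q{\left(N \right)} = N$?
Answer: $4525045$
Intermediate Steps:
$o{\left(u,g \right)} = 1 + 2 u$ ($o{\left(u,g \right)} = \left(1 + u\right) + u = 1 + 2 u$)
$Y{\left(W,X \right)} = - \frac{257}{3} - \frac{2 X}{3}$ ($Y{\left(W,X \right)} = - \frac{16 \cdot 16 + \left(1 + 2 X\right)}{3} = - \frac{256 + \left(1 + 2 X\right)}{3} = - \frac{257 + 2 X}{3} = - \frac{257}{3} - \frac{2 X}{3}$)
$\left(1430020 + Y{\left(q{\left(-21 \right)},668 \right)}\right) + 3095556 = \left(1430020 - 531\right) + 3095556 = 1429489 + 3095556 = 4525045$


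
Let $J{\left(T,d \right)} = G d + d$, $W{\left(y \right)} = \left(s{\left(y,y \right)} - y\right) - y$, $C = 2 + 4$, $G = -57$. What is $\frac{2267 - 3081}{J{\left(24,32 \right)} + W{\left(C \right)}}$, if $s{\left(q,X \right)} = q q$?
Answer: $\frac{407}{884} \approx 0.46041$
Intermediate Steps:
$C = 6$
$s{\left(q,X \right)} = q^{2}$
$W{\left(y \right)} = y^{2} - 2 y$ ($W{\left(y \right)} = \left(y^{2} - y\right) - y = y^{2} - 2 y$)
$J{\left(T,d \right)} = - 56 d$ ($J{\left(T,d \right)} = - 57 d + d = - 56 d$)
$\frac{2267 - 3081}{J{\left(24,32 \right)} + W{\left(C \right)}} = \frac{2267 - 3081}{\left(-56\right) 32 + 6 \left(-2 + 6\right)} = - \frac{814}{-1792 + 6 \cdot 4} = - \frac{814}{-1792 + 24} = - \frac{814}{-1768} = \left(-814\right) \left(- \frac{1}{1768}\right) = \frac{407}{884}$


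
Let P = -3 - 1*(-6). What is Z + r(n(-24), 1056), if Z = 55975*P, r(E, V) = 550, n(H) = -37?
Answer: 168475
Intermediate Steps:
P = 3 (P = -3 + 6 = 3)
Z = 167925 (Z = 55975*3 = 167925)
Z + r(n(-24), 1056) = 167925 + 550 = 168475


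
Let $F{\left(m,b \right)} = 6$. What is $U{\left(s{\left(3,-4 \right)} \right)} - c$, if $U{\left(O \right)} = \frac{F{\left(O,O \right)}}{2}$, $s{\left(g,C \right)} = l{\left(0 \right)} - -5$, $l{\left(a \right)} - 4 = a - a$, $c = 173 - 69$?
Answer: $-101$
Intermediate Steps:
$c = 104$ ($c = 173 - 69 = 104$)
$l{\left(a \right)} = 4$ ($l{\left(a \right)} = 4 + \left(a - a\right) = 4 + 0 = 4$)
$s{\left(g,C \right)} = 9$ ($s{\left(g,C \right)} = 4 - -5 = 4 + 5 = 9$)
$U{\left(O \right)} = 3$ ($U{\left(O \right)} = \frac{6}{2} = 6 \cdot \frac{1}{2} = 3$)
$U{\left(s{\left(3,-4 \right)} \right)} - c = 3 - 104 = -101$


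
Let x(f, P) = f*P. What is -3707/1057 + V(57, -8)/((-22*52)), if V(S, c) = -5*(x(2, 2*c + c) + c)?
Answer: -567096/151151 ≈ -3.7519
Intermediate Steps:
x(f, P) = P*f
V(S, c) = -35*c (V(S, c) = -5*((2*c + c)*2 + c) = -5*((3*c)*2 + c) = -5*(6*c + c) = -35*c)
-3707/1057 + V(57, -8)/((-22*52)) = -3707/1057 + (-35*(-8))/((-22*52)) = -3707*1/1057 + 280/(-1144) = -3707/1057 + 280*(-1/1144) = -3707/1057 - 35/143 = -567096/151151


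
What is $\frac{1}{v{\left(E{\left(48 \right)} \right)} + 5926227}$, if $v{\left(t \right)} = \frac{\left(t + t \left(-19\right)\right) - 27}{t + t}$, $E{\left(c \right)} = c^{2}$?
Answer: $\frac{512}{3034223613} \approx 1.6874 \cdot 10^{-7}$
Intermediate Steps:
$v{\left(t \right)} = \frac{-27 - 18 t}{2 t}$ ($v{\left(t \right)} = \frac{\left(t - 19 t\right) - 27}{2 t} = \left(- 18 t - 27\right) \frac{1}{2 t} = \left(-27 - 18 t\right) \frac{1}{2 t} = \frac{-27 - 18 t}{2 t}$)
$\frac{1}{v{\left(E{\left(48 \right)} \right)} + 5926227} = \frac{1}{\left(-9 - \frac{27}{2 \cdot 48^{2}}\right) + 5926227} = \frac{1}{\left(-9 - \frac{27}{2 \cdot 2304}\right) + 5926227} = \frac{1}{\left(-9 - \frac{3}{512}\right) + 5926227} = \frac{1}{- \frac{4611}{512} + 5926227} = \frac{1}{\frac{3034223613}{512}} = \frac{512}{3034223613}$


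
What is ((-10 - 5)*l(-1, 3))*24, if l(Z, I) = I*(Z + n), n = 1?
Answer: 0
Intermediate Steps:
l(Z, I) = I*(1 + Z) (l(Z, I) = I*(Z + 1) = I*(1 + Z))
((-10 - 5)*l(-1, 3))*24 = ((-10 - 5)*(3*(1 - 1)))*24 = -45*0*24 = -15*0*24 = 0*24 = 0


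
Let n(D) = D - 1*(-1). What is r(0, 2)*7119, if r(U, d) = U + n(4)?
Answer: 35595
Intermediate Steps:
n(D) = 1 + D (n(D) = D + 1 = 1 + D)
r(U, d) = 5 + U (r(U, d) = U + (1 + 4) = U + 5 = 5 + U)
r(0, 2)*7119 = (5 + 0)*7119 = 5*7119 = 35595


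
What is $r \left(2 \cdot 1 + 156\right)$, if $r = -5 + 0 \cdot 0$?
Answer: $-790$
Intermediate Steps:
$r = -5$ ($r = -5 + 0 = -5$)
$r \left(2 \cdot 1 + 156\right) = - 5 \left(2 \cdot 1 + 156\right) = - 5 \left(2 + 156\right) = \left(-5\right) 158 = -790$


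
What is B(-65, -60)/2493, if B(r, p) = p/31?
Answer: -20/25761 ≈ -0.00077637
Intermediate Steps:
B(r, p) = p/31 (B(r, p) = p*(1/31) = p/31)
B(-65, -60)/2493 = ((1/31)*(-60))/2493 = -60/31*1/2493 = -20/25761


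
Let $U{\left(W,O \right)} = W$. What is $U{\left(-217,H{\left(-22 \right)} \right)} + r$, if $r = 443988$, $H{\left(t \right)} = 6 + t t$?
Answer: $443771$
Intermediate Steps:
$H{\left(t \right)} = 6 + t^{2}$
$U{\left(-217,H{\left(-22 \right)} \right)} + r = -217 + 443988 = 443771$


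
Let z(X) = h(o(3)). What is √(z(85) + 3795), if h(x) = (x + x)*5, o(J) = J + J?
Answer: √3855 ≈ 62.089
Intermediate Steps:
o(J) = 2*J
h(x) = 10*x (h(x) = (2*x)*5 = 10*x)
z(X) = 60 (z(X) = 10*(2*3) = 10*6 = 60)
√(z(85) + 3795) = √(60 + 3795) = √3855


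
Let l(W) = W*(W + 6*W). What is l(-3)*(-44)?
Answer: -2772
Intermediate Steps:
l(W) = 7*W² (l(W) = W*(7*W) = 7*W²)
l(-3)*(-44) = (7*(-3)²)*(-44) = (7*9)*(-44) = 63*(-44) = -2772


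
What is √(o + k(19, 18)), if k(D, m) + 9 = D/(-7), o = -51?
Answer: I*√3073/7 ≈ 7.9192*I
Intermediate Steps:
k(D, m) = -9 - D/7 (k(D, m) = -9 + D/(-7) = -9 + D*(-⅐) = -9 - D/7)
√(o + k(19, 18)) = √(-51 + (-9 - ⅐*19)) = √(-51 + (-9 - 19/7)) = √(-51 - 82/7) = √(-439/7) = I*√3073/7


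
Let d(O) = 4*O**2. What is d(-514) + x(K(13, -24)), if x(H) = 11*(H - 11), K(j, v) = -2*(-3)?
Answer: 1056729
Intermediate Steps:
K(j, v) = 6
x(H) = -121 + 11*H (x(H) = 11*(-11 + H) = -121 + 11*H)
d(-514) + x(K(13, -24)) = 4*(-514)**2 + (-121 + 11*6) = 4*264196 + (-121 + 66) = 1056784 - 55 = 1056729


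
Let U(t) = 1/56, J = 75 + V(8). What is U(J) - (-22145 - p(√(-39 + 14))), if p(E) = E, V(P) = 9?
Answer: 1240121/56 + 5*I ≈ 22145.0 + 5.0*I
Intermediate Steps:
J = 84 (J = 75 + 9 = 84)
U(t) = 1/56
U(J) - (-22145 - p(√(-39 + 14))) = 1/56 - (-22145 - √(-39 + 14)) = 1/56 - (-22145 - √(-25)) = 1/56 - (-22145 - 5*I) = 1/56 + (22145 + 5*I) = 1240121/56 + 5*I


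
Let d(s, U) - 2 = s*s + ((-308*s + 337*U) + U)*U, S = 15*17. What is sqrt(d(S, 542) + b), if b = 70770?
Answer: sqrt(56859349) ≈ 7540.5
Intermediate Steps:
S = 255
d(s, U) = 2 + s**2 + U*(-308*s + 338*U) (d(s, U) = 2 + (s*s + ((-308*s + 337*U) + U)*U) = 2 + (s**2 + (-308*s + 338*U)*U) = 2 + (s**2 + U*(-308*s + 338*U)) = 2 + s**2 + U*(-308*s + 338*U))
sqrt(d(S, 542) + b) = sqrt((2 + 255**2 + 338*542**2 - 308*542*255) + 70770) = sqrt((2 + 65025 + 338*293764 - 42568680) + 70770) = sqrt((2 + 65025 + 99292232 - 42568680) + 70770) = sqrt(56788579 + 70770) = sqrt(56859349)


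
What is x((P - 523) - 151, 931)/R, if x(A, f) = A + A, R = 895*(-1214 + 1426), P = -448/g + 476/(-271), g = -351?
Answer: -32078611/4512064635 ≈ -0.0071095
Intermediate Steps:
P = -45668/95121 (P = -448/(-351) + 476/(-271) = -448*(-1/351) + 476*(-1/271) = 448/351 - 476/271 = -45668/95121 ≈ -0.48010)
R = 189740 (R = 895*212 = 189740)
x(A, f) = 2*A
x((P - 523) - 151, 931)/R = (2*((-45668/95121 - 523) - 151))/189740 = (2*(-49793951/95121 - 151))*(1/189740) = (2*(-64157222/95121))*(1/189740) = -128314444/95121*1/189740 = -32078611/4512064635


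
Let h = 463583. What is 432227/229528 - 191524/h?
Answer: 156412968669/106405278824 ≈ 1.4700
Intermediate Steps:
432227/229528 - 191524/h = 432227/229528 - 191524/463583 = 156412968669/106405278824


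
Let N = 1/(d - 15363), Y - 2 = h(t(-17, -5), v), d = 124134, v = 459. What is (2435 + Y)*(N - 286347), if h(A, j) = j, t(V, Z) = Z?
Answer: -90199538656256/108771 ≈ -8.2926e+8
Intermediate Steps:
Y = 461 (Y = 2 + 459 = 461)
N = 1/108771 (N = 1/(124134 - 15363) = 1/108771 ≈ 9.1936e-6)
(2435 + Y)*(N - 286347) = (2435 + 461)*(1/108771 - 286347) = 2896*(-31146249536/108771) = -90199538656256/108771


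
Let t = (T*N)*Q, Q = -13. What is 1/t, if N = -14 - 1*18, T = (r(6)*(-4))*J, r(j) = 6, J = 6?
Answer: -1/59904 ≈ -1.6693e-5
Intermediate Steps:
T = -144 (T = (6*(-4))*6 = -24*6 = -144)
N = -32 (N = -14 - 18 = -32)
t = -59904 (t = -144*(-32)*(-13) = 4608*(-13) = -59904)
1/t = 1/(-59904) = -1/59904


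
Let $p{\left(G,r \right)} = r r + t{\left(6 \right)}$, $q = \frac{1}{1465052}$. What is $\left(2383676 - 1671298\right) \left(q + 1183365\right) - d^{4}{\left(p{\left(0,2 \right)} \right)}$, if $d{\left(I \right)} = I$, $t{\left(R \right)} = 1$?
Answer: $\frac{617521755743543659}{732526} \approx 8.43 \cdot 10^{11}$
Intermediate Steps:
$q = \frac{1}{1465052} \approx 6.8257 \cdot 10^{-7}$
$p{\left(G,r \right)} = 1 + r^{2}$ ($p{\left(G,r \right)} = r r + 1 = r^{2} + 1 = 1 + r^{2}$)
$\left(2383676 - 1671298\right) \left(q + 1183365\right) - d^{4}{\left(p{\left(0,2 \right)} \right)} = \left(2383676 - 1671298\right) \left(\frac{1}{1465052} + 1183365\right) - \left(1 + 2^{2}\right)^{4} = 712378 \cdot \frac{1733691259981}{1465052} - \left(1 + 4\right)^{4} = \frac{617521756201372409}{732526} - 5^{4} = \frac{617521756201372409}{732526} - 625 = \frac{617521755743543659}{732526}$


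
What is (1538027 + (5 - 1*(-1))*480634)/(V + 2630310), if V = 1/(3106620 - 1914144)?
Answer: 5272927343556/3136581547561 ≈ 1.6811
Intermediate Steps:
V = 1/1192476 ≈ 8.3859e-7
(1538027 + (5 - 1*(-1))*480634)/(V + 2630310) = (1538027 + (5 - 1*(-1))*480634)/(1/1192476 + 2630310) = (1538027 + (5 + 1)*480634)/(3136581547561/1192476) = (1538027 + 6*480634)*(1192476/3136581547561) = (1538027 + 2883804)*(1192476/3136581547561) = 4421831*(1192476/3136581547561) = 5272927343556/3136581547561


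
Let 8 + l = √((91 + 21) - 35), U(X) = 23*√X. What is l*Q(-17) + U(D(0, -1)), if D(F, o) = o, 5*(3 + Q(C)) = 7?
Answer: 64/5 + 23*I - 8*√77/5 ≈ -1.2399 + 23.0*I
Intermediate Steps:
Q(C) = -8/5 (Q(C) = -3 + (⅕)*7 = -3 + 7/5 = -8/5)
l = -8 + √77 (l = -8 + √((91 + 21) - 35) = -8 + √(112 - 35) = -8 + √77 ≈ 0.77496)
l*Q(-17) + U(D(0, -1)) = (-8 + √77)*(-8/5) + 23*√(-1) = (64/5 - 8*√77/5) + 23*I = 64/5 + 23*I - 8*√77/5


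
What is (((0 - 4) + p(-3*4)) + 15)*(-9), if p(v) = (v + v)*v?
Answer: -2691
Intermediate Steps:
p(v) = 2*v² (p(v) = (2*v)*v = 2*v²)
(((0 - 4) + p(-3*4)) + 15)*(-9) = (((0 - 4) + 2*(-3*4)²) + 15)*(-9) = ((-4 + 2*(-12)²) + 15)*(-9) = ((-4 + 2*144) + 15)*(-9) = ((-4 + 288) + 15)*(-9) = (284 + 15)*(-9) = 299*(-9) = -2691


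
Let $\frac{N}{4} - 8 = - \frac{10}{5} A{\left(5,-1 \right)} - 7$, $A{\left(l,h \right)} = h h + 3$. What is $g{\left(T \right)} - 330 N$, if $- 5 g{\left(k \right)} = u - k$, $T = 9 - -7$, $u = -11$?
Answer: $\frac{46227}{5} \approx 9245.4$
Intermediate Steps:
$T = 16$ ($T = 9 + 7 = 16$)
$A{\left(l,h \right)} = 3 + h^{2}$ ($A{\left(l,h \right)} = h^{2} + 3 = 3 + h^{2}$)
$g{\left(k \right)} = \frac{11}{5} + \frac{k}{5}$ ($g{\left(k \right)} = - \frac{-11 - k}{5} = \frac{11}{5} + \frac{k}{5}$)
$N = -28$ ($N = 32 + 4 \left(- \frac{10}{5} \left(3 + \left(-1\right)^{2}\right) - 7\right) = 32 + 4 \left(\left(-10\right) \frac{1}{5} \left(3 + 1\right) - 7\right) = 32 + 4 \left(\left(-2\right) 4 - 7\right) = 32 + 4 \left(-8 - 7\right) = 32 + 4 \left(-15\right) = 32 - 60 = -28$)
$g{\left(T \right)} - 330 N = \left(\frac{11}{5} + \frac{1}{5} \cdot 16\right) - -9240 = \left(\frac{11}{5} + \frac{16}{5}\right) + 9240 = \frac{27}{5} + 9240 = \frac{46227}{5}$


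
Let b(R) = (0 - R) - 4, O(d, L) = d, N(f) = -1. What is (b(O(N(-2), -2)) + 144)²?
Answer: 19881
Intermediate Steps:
b(R) = -4 - R (b(R) = -R - 4 = -4 - R)
(b(O(N(-2), -2)) + 144)² = ((-4 - 1*(-1)) + 144)² = ((-4 + 1) + 144)² = (-3 + 144)² = 141² = 19881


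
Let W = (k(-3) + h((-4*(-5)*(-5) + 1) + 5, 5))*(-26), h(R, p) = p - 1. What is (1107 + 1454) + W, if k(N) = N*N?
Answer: 2223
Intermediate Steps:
k(N) = N²
h(R, p) = -1 + p
W = -338 (W = ((-3)² + (-1 + 5))*(-26) = (9 + 4)*(-26) = 13*(-26) = -338)
(1107 + 1454) + W = (1107 + 1454) - 338 = 2561 - 338 = 2223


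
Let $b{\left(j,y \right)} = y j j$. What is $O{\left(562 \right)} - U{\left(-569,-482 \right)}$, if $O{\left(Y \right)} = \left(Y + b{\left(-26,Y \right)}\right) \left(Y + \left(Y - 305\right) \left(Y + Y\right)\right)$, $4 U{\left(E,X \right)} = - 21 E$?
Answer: $\frac{440482347331}{4} \approx 1.1012 \cdot 10^{11}$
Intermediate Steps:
$b{\left(j,y \right)} = y j^{2}$ ($b{\left(j,y \right)} = j y j = y j^{2}$)
$U{\left(E,X \right)} = - \frac{21 E}{4}$ ($U{\left(E,X \right)} = \frac{\left(-21\right) E}{4} = - \frac{21 E}{4}$)
$O{\left(Y \right)} = 677 Y \left(Y + 2 Y \left(-305 + Y\right)\right)$ ($O{\left(Y \right)} = \left(Y + Y \left(-26\right)^{2}\right) \left(Y + \left(Y - 305\right) \left(Y + Y\right)\right) = \left(Y + Y 676\right) \left(Y + \left(-305 + Y\right) 2 Y\right) = \left(Y + 676 Y\right) \left(Y + 2 Y \left(-305 + Y\right)\right) = 677 Y \left(Y + 2 Y \left(-305 + Y\right)\right)$)
$O{\left(562 \right)} - U{\left(-569,-482 \right)} = 562^{2} \left(-412293 + 1354 \cdot 562\right) - \left(- \frac{21}{4}\right) \left(-569\right) = 315844 \left(-412293 + 760948\right) - \frac{11949}{4} = 315844 \cdot 348655 - \frac{11949}{4} = 110120589820 - \frac{11949}{4} = \frac{440482347331}{4}$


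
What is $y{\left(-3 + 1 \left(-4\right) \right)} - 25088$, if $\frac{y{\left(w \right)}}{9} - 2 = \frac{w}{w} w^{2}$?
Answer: $-24629$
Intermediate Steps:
$y{\left(w \right)} = 18 + 9 w^{2}$ ($y{\left(w \right)} = 18 + 9 \frac{w}{w} w^{2} = 18 + 9 \cdot 1 w^{2} = 18 + 9 w^{2}$)
$y{\left(-3 + 1 \left(-4\right) \right)} - 25088 = \left(18 + 9 \left(-3 + 1 \left(-4\right)\right)^{2}\right) - 25088 = \left(18 + 9 \left(-3 - 4\right)^{2}\right) - 25088 = \left(18 + 9 \left(-7\right)^{2}\right) - 25088 = \left(18 + 9 \cdot 49\right) - 25088 = \left(18 + 441\right) - 25088 = 459 - 25088 = -24629$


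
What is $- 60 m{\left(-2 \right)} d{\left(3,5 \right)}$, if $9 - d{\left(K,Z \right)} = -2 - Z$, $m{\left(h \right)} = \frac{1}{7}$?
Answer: $- \frac{960}{7} \approx -137.14$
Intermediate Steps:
$m{\left(h \right)} = \frac{1}{7}$
$d{\left(K,Z \right)} = 11 + Z$ ($d{\left(K,Z \right)} = 9 - \left(-2 - Z\right) = 9 + \left(2 + Z\right) = 11 + Z$)
$- 60 m{\left(-2 \right)} d{\left(3,5 \right)} = \left(-60\right) \frac{1}{7} \left(11 + 5\right) = \left(- \frac{60}{7}\right) 16 = - \frac{960}{7}$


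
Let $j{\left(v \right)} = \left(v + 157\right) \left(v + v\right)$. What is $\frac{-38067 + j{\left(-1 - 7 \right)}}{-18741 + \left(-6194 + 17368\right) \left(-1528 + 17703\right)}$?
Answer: $- \frac{40451}{180720709} \approx -0.00022383$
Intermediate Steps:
$j{\left(v \right)} = 2 v \left(157 + v\right)$ ($j{\left(v \right)} = \left(157 + v\right) 2 v = 2 v \left(157 + v\right)$)
$\frac{-38067 + j{\left(-1 - 7 \right)}}{-18741 + \left(-6194 + 17368\right) \left(-1528 + 17703\right)} = \frac{-38067 + 2 \left(-1 - 7\right) \left(157 - 8\right)}{-18741 + \left(-6194 + 17368\right) \left(-1528 + 17703\right)} = \frac{-38067 + 2 \left(-1 - 7\right) \left(157 - 8\right)}{-18741 + 11174 \cdot 16175} = \frac{-38067 + 2 \left(-8\right) \left(157 - 8\right)}{-18741 + 180739450} = \frac{-38067 + 2 \left(-8\right) 149}{180720709} = \left(-38067 - 2384\right) \frac{1}{180720709} = \left(-40451\right) \frac{1}{180720709} = - \frac{40451}{180720709}$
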